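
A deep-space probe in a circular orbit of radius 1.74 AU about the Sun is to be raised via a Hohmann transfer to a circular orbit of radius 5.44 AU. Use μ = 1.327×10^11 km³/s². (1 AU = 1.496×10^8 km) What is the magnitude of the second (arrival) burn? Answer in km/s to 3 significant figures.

In km: r₁ = 1.74 × 1.496×10^8 = 2.60304×10^8 km; r₂ = 5.44 × 1.496×10^8 = 8.13824×10^8 km.
The Hohmann ellipse has a_t = (r₁ + r₂)/2 = 5.37064×10^8 km.
Circular speed at r = 8.13824×10^8 km: v_c = √(μ/r) = 12.769 km/s.
Transfer-orbit speed at the same r (vis-viva, a = a_t): v_t = √[μ(2/r − 1/a_t)] = 8.8899 km/s.
Δv₂ = |v_t − v_c| = |8.8899 − 12.769| = 3.879 km/s.

Δv₂ = 3.88 km/s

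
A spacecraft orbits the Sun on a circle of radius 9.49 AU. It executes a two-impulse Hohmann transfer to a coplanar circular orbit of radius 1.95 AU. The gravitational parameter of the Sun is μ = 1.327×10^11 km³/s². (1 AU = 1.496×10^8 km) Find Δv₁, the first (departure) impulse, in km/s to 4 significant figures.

Δv₁ = 4.023 km/s

In km: r₁ = 9.49 × 1.496×10^8 = 1.419704×10^9 km; r₂ = 1.95 × 1.496×10^8 = 2.9172×10^8 km.
The Hohmann ellipse has a_t = (r₁ + r₂)/2 = 8.55712×10^8 km.
On the circular orbit at r = 1.419704×10^9 km, v_c = √(μ/r) = 9.668 km/s.
Transfer-orbit speed at the same r (vis-viva, a = a_t): v_t = √[μ(2/r − 1/a_t)] = 5.645 km/s.
Δv₁ = |v_t − v_c| = |5.645 − 9.668| = 4.023 km/s.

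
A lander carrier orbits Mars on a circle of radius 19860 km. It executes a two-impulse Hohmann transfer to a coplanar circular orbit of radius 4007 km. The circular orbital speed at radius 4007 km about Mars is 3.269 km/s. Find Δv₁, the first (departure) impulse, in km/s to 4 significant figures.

From the circular-orbit relation v² = μ/r at r = 4007 km: μ = v²r = (3.269)² × 4007 = 42820.2 km³/s².
Transfer-ellipse semi-major axis a_t = (r₁ + r₂)/2 = (19860 + 4007)/2 = 11933.5 km.
On the circular orbit at r = 19860 km, v_c = √(μ/r) = 1.4684 km/s.
Vis-viva on the transfer ellipse at r = 19860 km gives v_t = √[μ(2/r − 1/a_t)] = 0.85087 km/s.
Δv₁ = |v_t − v_c| = |0.85087 − 1.4684| = 0.6175 km/s.

Δv₁ = 0.6175 km/s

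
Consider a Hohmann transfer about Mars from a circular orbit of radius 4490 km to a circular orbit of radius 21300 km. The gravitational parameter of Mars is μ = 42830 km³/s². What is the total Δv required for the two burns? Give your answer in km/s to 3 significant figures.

Δv = 1.46 km/s

The Hohmann ellipse has a_t = (r₁ + r₂)/2 = 12895 km.
Circular speed at r₁: v₁ = √(μ/r₁) = √(42830/4490) = 3.0885 km/s.
Transfer-orbit speed at r₁ (vis-viva equation): v_p = √[μ(2/r₁ − 1/a_t)] = 3.9694 km/s.
First burn Δv₁ = |v_p − v₁| = 0.8809 km/s.
Circular speed at r₂: v₂ = √(μ/r₂) = 1.41803 km/s.
Transfer-orbit speed at r₂: v_a = √[μ(2/r₂ − 1/a_t)] = 0.836752 km/s.
Second burn Δv₂ = |v₂ − v_a| = 0.5813 km/s.
Δv = Δv₁ + Δv₂ = 0.8809 + 0.5813 = 1.462 km/s.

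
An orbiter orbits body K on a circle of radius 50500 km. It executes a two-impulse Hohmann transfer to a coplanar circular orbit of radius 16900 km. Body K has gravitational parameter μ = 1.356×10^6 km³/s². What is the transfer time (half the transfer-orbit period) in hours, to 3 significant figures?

t = 4.64 hours

Semi-major axis of the transfer orbit: a_t = (50500 + 16900)/2 = 33700 km.
Half the transfer-orbit period gives t = π√(a_t³/μ) = 16690 s.
Converting: 16690 s ÷ 3600 s/hour = 4.64 hours.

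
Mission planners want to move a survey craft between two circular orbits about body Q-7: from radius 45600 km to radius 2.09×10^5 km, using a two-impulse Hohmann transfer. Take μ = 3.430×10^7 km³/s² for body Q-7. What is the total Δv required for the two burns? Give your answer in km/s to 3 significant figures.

Δv = 12.9 km/s

Semi-major axis of the transfer orbit: a_t = (45600 + 2.090×10^5)/2 = 1.273×10^5 km.
Circular speed at r₁: v₁ = √(μ/r₁) = √(3.430×10^7/45600) = 27.426 km/s.
Transfer-orbit speed at r₁ (v² = μ(2/r − 1/a)): v_p = √[μ(2/r₁ − 1/a_t)] = 35.142 km/s.
First burn Δv₁ = |v_p − v₁| = 7.716 km/s.
At r₂, v₂ = √(μ/r₂) = 12.81 km/s.
Transfer-orbit speed at r₂: v_a = √[μ(2/r₂ − 1/a_t)] = 7.667 km/s.
Second burn Δv₂ = |v₂ − v_a| = 5.143 km/s.
Total Δv = Δv₁ + Δv₂ = 12.86 km/s.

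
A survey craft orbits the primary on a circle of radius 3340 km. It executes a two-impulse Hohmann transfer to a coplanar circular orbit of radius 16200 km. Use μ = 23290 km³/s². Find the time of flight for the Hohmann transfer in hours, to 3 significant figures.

t = 5.52 hours

Transfer-ellipse semi-major axis a_t = (r₁ + r₂)/2 = (3340 + 16200)/2 = 9770 km.
Half the transfer-orbit period gives t = π√(a_t³/μ) = 19880 s.
Converting: 19880 s ÷ 3600 s/hour = 5.52 hours.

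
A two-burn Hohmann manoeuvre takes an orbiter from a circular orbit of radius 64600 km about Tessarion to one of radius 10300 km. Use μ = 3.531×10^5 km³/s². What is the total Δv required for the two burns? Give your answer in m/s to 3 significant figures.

The Hohmann ellipse has a_t = (r₁ + r₂)/2 = 37450 km.
At r₁ the circular-orbit speed is v₁ = √(μ/r₁) = 2.338 km/s.
On the transfer ellipse at r₁, vis-viva equation gives v_a = √[μ(2/r₁ − 1/a_t)] = 1.226 km/s.
First burn Δv₁ = |v_a − v₁| = 1.112 km/s.
Circular speed at r₂: v₂ = √(μ/r₂) = 5.855 km/s.
Transfer-orbit speed at r₂: v_p = √[μ(2/r₂ − 1/a_t)] = 7.690 km/s.
Second burn Δv₂ = |v₂ − v_p| = 1.835 km/s.
Total Δv = Δv₁ + Δv₂ = 2.947 km/s.

Δv = 2950 m/s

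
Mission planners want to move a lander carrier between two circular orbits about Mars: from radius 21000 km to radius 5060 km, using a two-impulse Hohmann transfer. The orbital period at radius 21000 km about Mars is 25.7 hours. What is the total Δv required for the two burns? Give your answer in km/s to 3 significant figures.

Δv = 1.32 km/s

From Kepler's third law T² = 4π²r³/μ at r = 21000 km, T = 25.7 hours = 25.7 × 3600 s = 92520 s: μ = 4π²r³/T² = 42711.7 km³/s².
Semi-major axis of the transfer orbit: a_t = (21000 + 5060)/2 = 13030 km.
Circular speed at r₁: v₁ = √(μ/r₁) = √(42711.7/21000) = 1.4261 km/s.
Transfer-orbit speed at r₁ (vis-viva): v_a = √[μ(2/r₁ − 1/a_t)] = 0.88872 km/s.
First burn Δv₁ = |v_a − v₁| = 0.5374 km/s.
At r₂, v₂ = √(μ/r₂) = 2.905 km/s.
Transfer-orbit speed at r₂: v_p = √[μ(2/r₂ − 1/a_t)] = 3.688 km/s.
Second burn Δv₂ = |v₂ − v_p| = 0.7830 km/s.
Total Δv = Δv₁ + Δv₂ = 1.320 km/s.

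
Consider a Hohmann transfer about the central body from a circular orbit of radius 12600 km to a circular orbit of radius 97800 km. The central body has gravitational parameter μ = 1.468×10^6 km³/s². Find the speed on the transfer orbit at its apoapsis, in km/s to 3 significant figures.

v = 1.85 km/s

Semi-major axis of the transfer orbit: a_t = (12600 + 97800)/2 = 55200 km.
At apoapsis, r = 97800 km.
Vis-viva: v = √[μ(2/r − 1/a_t)] = √[1.468×10^6 × (2/97800 − 1/55200)] = 1.851 km/s.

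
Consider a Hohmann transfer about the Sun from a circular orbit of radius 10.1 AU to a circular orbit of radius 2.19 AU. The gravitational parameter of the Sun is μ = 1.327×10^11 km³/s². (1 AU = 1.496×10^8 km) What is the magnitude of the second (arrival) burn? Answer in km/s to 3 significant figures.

In km: r₁ = 10.1 × 1.496×10^8 = 1.51096×10^9 km; r₂ = 2.19 × 1.496×10^8 = 3.27624×10^8 km.
Transfer-ellipse semi-major axis a_t = (r₁ + r₂)/2 = (1.51096×10^9 + 3.27624×10^8)/2 = 9.19292×10^8 km.
On the circular orbit at r = 3.27624×10^8 km, v_c = √(μ/r) = 20.126 km/s.
Transfer-orbit speed at the same r (vis-viva, a = a_t): v_t = √[μ(2/r − 1/a_t)] = 25.802 km/s.
Δv₂ = |v_t − v_c| = |25.802 − 20.126| = 5.676 km/s.

Δv₂ = 5.68 km/s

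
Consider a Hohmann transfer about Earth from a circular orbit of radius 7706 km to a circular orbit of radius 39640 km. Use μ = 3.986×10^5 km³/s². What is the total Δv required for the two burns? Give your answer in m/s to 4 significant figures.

Δv = 3476 m/s

The Hohmann ellipse has a_t = (r₁ + r₂)/2 = 23673 km.
Circular speed at r₁: v₁ = √(μ/r₁) = √(3.986×10^5/7706) = 7.1921 km/s.
Transfer-orbit speed at r₁ (vis-viva equation): v_p = √[μ(2/r₁ − 1/a_t)] = 9.3067 km/s.
First burn Δv₁ = |v_p − v₁| = 2.1146 km/s.
Circular speed at r₂: v₂ = √(μ/r₂) = 3.1710 km/s.
Transfer-orbit speed at r₂: v_a = √[μ(2/r₂ − 1/a_t)] = 1.8092 km/s.
Second burn Δv₂ = |v₂ − v_a| = 1.3618 km/s.
Δv = Δv₁ + Δv₂ = 2.1146 + 1.3618 = 3.476 km/s.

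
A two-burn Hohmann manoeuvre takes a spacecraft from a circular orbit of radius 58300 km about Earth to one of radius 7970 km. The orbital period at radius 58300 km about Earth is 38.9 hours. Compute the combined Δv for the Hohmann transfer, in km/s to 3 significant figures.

Δv = 3.64 km/s

From Kepler's third law T² = 4π²r³/μ at r = 58300 km, T = 38.9 hours = 38.9 × 3600 s = 1.4004×10^5 s: μ = 4π²r³/T² = 3.98897×10^5 km³/s².
The Hohmann ellipse has a_t = (r₁ + r₂)/2 = 33135 km.
At r₁ the circular-orbit speed is v₁ = √(μ/r₁) = 2.616 km/s.
Transfer-orbit speed at r₁ (vis-viva equation): v_a = √[μ(2/r₁ − 1/a_t)] = 1.283 km/s.
First burn Δv₁ = |v_a − v₁| = 1.333 km/s.
At r₂, v₂ = √(μ/r₂) = 7.075 km/s.
Transfer-orbit speed at r₂: v_p = √[μ(2/r₂ − 1/a_t)] = 9.384 km/s.
Second burn Δv₂ = |v₂ − v_p| = 2.309 km/s.
Δv = Δv₁ + Δv₂ = 1.333 + 2.309 = 3.642 km/s.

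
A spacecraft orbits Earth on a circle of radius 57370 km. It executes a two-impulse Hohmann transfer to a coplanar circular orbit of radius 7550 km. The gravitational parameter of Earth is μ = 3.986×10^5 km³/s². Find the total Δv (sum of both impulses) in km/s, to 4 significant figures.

Semi-major axis of the transfer orbit: a_t = (57370 + 7550)/2 = 32460 km.
At r₁ the circular-orbit speed is v₁ = √(μ/r₁) = 2.6358836 km/s.
On the transfer ellipse at r₁, vis-viva equation gives v_a = √[μ(2/r₁ − 1/a_t)] = 1.2712338 km/s.
First burn Δv₁ = |v_a − v₁| = 1.3646 km/s.
Circular speed at r₂: v₂ = √(μ/r₂) = 7.2660 km/s.
Transfer-orbit speed at r₂: v_p = √[μ(2/r₂ − 1/a_t)] = 9.6597 km/s.
Second burn Δv₂ = |v₂ − v_p| = 2.3937 km/s.
Δv = Δv₁ + Δv₂ = 1.3646 + 2.3937 = 3.758 km/s.

Δv = 3.758 km/s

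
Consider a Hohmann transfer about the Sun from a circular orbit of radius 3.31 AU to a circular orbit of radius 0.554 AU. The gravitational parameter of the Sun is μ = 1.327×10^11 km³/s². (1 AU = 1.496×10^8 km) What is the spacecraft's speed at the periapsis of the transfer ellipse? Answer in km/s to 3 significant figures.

v = 52.4 km/s

In km: r₁ = 3.31 × 1.496×10^8 = 4.95176×10^8 km; r₂ = 0.554 × 1.496×10^8 = 8.28784×10^7 km.
The Hohmann ellipse has a_t = (r₁ + r₂)/2 = 2.890272×10^8 km.
At periapsis, r = 8.28784×10^7 km.
Applying v² = μ(2/r − 1/a_t): v = 52.38 km/s.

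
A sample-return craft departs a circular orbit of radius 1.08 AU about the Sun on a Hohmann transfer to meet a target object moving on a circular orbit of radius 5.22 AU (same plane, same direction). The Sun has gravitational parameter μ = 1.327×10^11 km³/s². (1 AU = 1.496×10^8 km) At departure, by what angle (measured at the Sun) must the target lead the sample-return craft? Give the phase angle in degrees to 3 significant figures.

φ = 95.6°

In km: r₁ = 1.08 × 1.496×10^8 = 1.61568×10^8 km; r₂ = 5.22 × 1.496×10^8 = 7.80912×10^8 km.
Semi-major axis of the transfer orbit: a_t = (1.61568×10^8 + 7.80912×10^8)/2 = 4.7124×10^8 km.
Transfer time t = π√(a_t³/μ) = 8.8222×10^7 s.
The target's mean motion on its circular orbit is ω₂ = √(μ/r₂³) = 1.6693×10^-8 rad/s.
Angle swept by the target during transfer: ω₂·t = 1.4727 rad = 84.38°.
Arrival is 180° from departure on the ellipse, so φ = 180° − 84.38° = 95.6°.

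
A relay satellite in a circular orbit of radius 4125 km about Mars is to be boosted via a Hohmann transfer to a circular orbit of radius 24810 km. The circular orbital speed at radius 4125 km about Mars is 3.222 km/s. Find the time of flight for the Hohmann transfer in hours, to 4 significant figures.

From the circular-orbit relation v² = μ/r at r = 4125 km: μ = v²r = (3.222)² × 4125 = 42822.8 km³/s².
Transfer-ellipse semi-major axis a_t = (r₁ + r₂)/2 = (4125 + 24810)/2 = 14467.5 km.
By Kepler's third law the transfer-orbit period is T = 2π√(a_t³/μ), so t = T/2 = 26418 s.
Converting: 26418 s ÷ 3600 s/hour = 7.338 hours.

t = 7.338 hours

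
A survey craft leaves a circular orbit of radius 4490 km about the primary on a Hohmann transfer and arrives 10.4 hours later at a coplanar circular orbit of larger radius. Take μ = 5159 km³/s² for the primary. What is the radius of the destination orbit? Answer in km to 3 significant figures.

Transfer time t = 10.4 hours = 37440 s, and t = π√(a_t³/μ).
So a_t = (μ t²/π²)^(1/3) = (5159 × (37440)² / π²)^(1/3) = 9015.3 km.
Since a_t = (r₁ + r₂)/2, r₂ = 2a_t − r₁ = 2×9015.3 − 4490 = 13540.6 km.

r₂ = 13500 km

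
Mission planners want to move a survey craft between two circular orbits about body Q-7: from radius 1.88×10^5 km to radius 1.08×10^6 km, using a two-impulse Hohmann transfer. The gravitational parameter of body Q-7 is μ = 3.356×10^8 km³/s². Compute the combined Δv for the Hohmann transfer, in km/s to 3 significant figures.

Δv = 20.9 km/s

Transfer-ellipse semi-major axis a_t = (r₁ + r₂)/2 = (1.880×10^5 + 1.080×10^6)/2 = 6.340×10^5 km.
Circular speed at r₁: v₁ = √(μ/r₁) = √(3.356×10^8/1.880×10^5) = 42.25 km/s.
Transfer-orbit speed at r₁ (v² = μ(2/r − 1/a)): v_p = √[μ(2/r₁ − 1/a_t)] = 55.14 km/s.
First burn Δv₁ = |v_p − v₁| = 12.89 km/s.
Circular speed at r₂: v₂ = √(μ/r₂) = 17.628 km/s.
Transfer-orbit speed at r₂: v_a = √[μ(2/r₂ − 1/a_t)] = 9.5992 km/s.
Second burn Δv₂ = |v₂ − v_a| = 8.029 km/s.
Δv = Δv₁ + Δv₂ = 12.89 + 8.029 = 20.92 km/s.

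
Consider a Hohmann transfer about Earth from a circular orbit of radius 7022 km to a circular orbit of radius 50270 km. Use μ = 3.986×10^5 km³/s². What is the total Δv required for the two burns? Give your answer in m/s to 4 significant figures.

Δv = 3868 m/s

Transfer-ellipse semi-major axis a_t = (r₁ + r₂)/2 = (7022 + 50270)/2 = 28646 km.
At r₁ the circular-orbit speed is v₁ = √(μ/r₁) = 7.53422 km/s.
On the transfer ellipse at r₁, vis-viva equation gives v_p = √[μ(2/r₁ − 1/a_t)] = 9.98069 km/s.
First burn Δv₁ = |v_p − v₁| = 2.446 km/s.
At r₂, v₂ = √(μ/r₂) = 2.816 km/s.
Transfer-orbit speed at r₂: v_a = √[μ(2/r₂ − 1/a_t)] = 1.394 km/s.
Second burn Δv₂ = |v₂ − v_a| = 1.422 km/s.
Total Δv = Δv₁ + Δv₂ = 3.868 km/s.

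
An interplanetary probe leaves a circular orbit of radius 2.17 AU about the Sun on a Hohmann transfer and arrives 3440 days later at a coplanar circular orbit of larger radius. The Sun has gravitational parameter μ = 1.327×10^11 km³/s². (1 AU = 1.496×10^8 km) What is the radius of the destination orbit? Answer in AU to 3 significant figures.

r₂ = 12.0 AU

In km: r₁ = 2.17 × 1.496×10^8 = 3.24632×10^8 km.
Transfer time t = 3440 days = 2.97216×10^8 s, and t = π√(a_t³/μ).
So a_t = (μ t²/π²)^(1/3) = (1.327×10^11 × (2.97216×10^8)² / π²)^(1/3) = 1.0590×10^9 km.
Since a_t = (r₁ + r₂)/2, r₂ = 2a_t − r₁ = 2×1.0590×10^9 − 3.24632×10^8 = 1.793368×10^9 km.
In AU: r₂ = 1.793368×10^9 / 1.496×10^8 = 12.0 AU.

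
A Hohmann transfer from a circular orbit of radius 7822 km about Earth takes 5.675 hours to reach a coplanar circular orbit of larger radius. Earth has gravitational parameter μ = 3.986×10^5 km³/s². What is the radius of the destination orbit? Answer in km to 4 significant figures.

r₂ = 43460 km

Transfer time t = 5.675 hours = 20430 s, and t = π√(a_t³/μ).
So a_t = (μ t²/π²)^(1/3) = (3.986×10^5 × (20430)² / π²)^(1/3) = 25640 km.
Since a_t = (r₁ + r₂)/2, r₂ = 2a_t − r₁ = 2×25640 − 7822 = 43458 km.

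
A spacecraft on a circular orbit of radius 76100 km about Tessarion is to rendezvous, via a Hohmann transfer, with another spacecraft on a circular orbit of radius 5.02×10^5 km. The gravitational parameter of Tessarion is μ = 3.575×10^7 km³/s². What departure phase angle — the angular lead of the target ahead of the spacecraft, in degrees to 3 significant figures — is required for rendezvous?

Transfer-ellipse semi-major axis a_t = (r₁ + r₂)/2 = (76100 + 5.020×10^5)/2 = 2.8905×10^5 km.
The half-period of the transfer ellipse is t = π√(a_t³/μ) = 81652.8 s.
The target's mean motion on its circular orbit is ω₂ = √(μ/r₂³) = 1.68106×10^-5 rad/s.
Angle swept by the target during transfer: ω₂·t = 1.37263 rad = 78.65°.
Arrival is 180° from departure on the ellipse, so φ = 180° − 78.65° = 101°.

φ = 101°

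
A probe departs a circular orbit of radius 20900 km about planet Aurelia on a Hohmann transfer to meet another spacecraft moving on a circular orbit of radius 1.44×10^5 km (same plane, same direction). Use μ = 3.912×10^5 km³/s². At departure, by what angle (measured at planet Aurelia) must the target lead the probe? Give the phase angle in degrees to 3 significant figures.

Semi-major axis of the transfer orbit: a_t = (20900 + 1.440×10^5)/2 = 82450 km.
The half-period of the transfer ellipse is t = π√(a_t³/μ) = 1.18915×10^5 s.
The target's mean motion on its circular orbit is ω₂ = √(μ/r₂³) = 1.14461×10^-5 rad/s.
Angle swept by the target during transfer: ω₂·t = 1.3611 rad = 77.99°.
The probe traverses 180° on the transfer ellipse, so the target must lead by 180° − 77.99° = 102°.

φ = 102°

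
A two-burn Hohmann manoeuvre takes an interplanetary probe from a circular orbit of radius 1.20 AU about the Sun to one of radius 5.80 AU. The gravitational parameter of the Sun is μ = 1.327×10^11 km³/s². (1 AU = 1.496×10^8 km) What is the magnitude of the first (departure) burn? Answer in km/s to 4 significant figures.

In km: r₁ = 1.20 × 1.496×10^8 = 1.7952×10^8 km; r₂ = 5.80 × 1.496×10^8 = 8.6768×10^8 km.
Semi-major axis of the transfer orbit: a_t = (1.7952×10^8 + 8.6768×10^8)/2 = 5.236×10^8 km.
On the circular orbit at r = 1.7952×10^8 km, v_c = √(μ/r) = 27.188 km/s.
Vis-viva on the transfer ellipse at r = 1.7952×10^8 km gives v_t = √[μ(2/r − 1/a_t)] = 34.999 km/s.
Δv₁ = |v_t − v_c| = |34.999 − 27.188| = 7.811 km/s.

Δv₁ = 7.811 km/s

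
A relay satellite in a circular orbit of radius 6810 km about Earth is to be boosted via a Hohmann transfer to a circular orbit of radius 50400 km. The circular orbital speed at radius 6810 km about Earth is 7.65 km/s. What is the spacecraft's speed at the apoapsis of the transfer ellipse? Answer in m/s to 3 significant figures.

From the circular-orbit relation v² = μ/r at r = 6810 km: μ = v²r = (7.65)² × 6810 = 3.98538×10^5 km³/s².
Transfer-ellipse semi-major axis a_t = (r₁ + r₂)/2 = (6810 + 50400)/2 = 28605 km.
The apoapsis of the transfer ellipse is at r = 50400 km.
Applying v² = μ(2/r − 1/a_t): v = 1.372 km/s.

v = 1370 m/s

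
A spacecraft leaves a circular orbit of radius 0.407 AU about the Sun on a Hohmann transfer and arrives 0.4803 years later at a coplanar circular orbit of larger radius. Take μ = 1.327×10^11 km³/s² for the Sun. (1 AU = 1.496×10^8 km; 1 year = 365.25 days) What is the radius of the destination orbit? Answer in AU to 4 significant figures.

r₂ = 1.540 AU

In km: r₁ = 0.407 × 1.496×10^8 = 6.08872×10^7 km.
Transfer time t = 0.4803 years × 365.25 × 86400 s = 1.515711528×10^7 s, and t = π√(a_t³/μ).
So a_t = (μ t²/π²)^(1/3) = (1.327×10^11 × (1.515711528×10^7)² / π²)^(1/3) = 1.4564×10^8 km.
Since a_t = (r₁ + r₂)/2, r₂ = 2a_t − r₁ = 2×1.4564×10^8 − 6.08872×10^7 = 2.303928×10^8 km.
In AU: r₂ = 2.303928×10^8 / 1.496×10^8 = 1.540 AU.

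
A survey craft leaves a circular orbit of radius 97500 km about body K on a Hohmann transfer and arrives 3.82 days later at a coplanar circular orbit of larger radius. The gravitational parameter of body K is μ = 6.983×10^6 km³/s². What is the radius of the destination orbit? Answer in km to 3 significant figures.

Transfer time t = 3.82 days = 3.30048×10^5 s, and t = π√(a_t³/μ).
So a_t = (μ t²/π²)^(1/3) = (6.983×10^6 × (3.30048×10^5)² / π²)^(1/3) = 4.2556×10^5 km.
Since a_t = (r₁ + r₂)/2, r₂ = 2a_t − r₁ = 2×4.2556×10^5 − 97500 = 7.5362×10^5 km.

r₂ = 7.54×10^5 km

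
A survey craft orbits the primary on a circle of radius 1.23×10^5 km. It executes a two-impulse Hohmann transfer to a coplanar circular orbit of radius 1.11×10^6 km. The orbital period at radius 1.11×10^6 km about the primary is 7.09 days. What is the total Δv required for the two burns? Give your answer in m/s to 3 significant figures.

Δv = 18000 m/s

From Kepler's third law T² = 4π²r³/μ at r = 1.11×10^6 km, T = 7.09 days = 7.09 × 86400 s = 6.12576×10^5 s: μ = 4π²r³/T² = 1.43883×10^8 km³/s².
Semi-major axis of the transfer orbit: a_t = (1.230×10^5 + 1.110×10^6)/2 = 6.165×10^5 km.
Circular speed at r₁: v₁ = √(μ/r₁) = √(1.43883×10^8/1.230×10^5) = 34.20 km/s.
Transfer-orbit speed at r₁ (vis-viva): v_p = √[μ(2/r₁ − 1/a_t)] = 45.89 km/s.
First burn Δv₁ = |v_p − v₁| = 11.69 km/s.
At r₂, v₂ = √(μ/r₂) = 11.385 km/s.
Transfer-orbit speed at r₂: v_a = √[μ(2/r₂ − 1/a_t)] = 5.0854 km/s.
Second burn Δv₂ = |v₂ − v_a| = 6.300 km/s.
Δv = Δv₁ + Δv₂ = 11.69 + 6.300 = 17.99 km/s.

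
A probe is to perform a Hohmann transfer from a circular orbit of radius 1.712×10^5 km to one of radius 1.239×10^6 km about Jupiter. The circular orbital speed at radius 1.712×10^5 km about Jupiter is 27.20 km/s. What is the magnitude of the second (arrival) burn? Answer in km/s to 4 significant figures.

From the circular-orbit relation v² = μ/r at r = 1.712×10^5 km: μ = v²r = (27.20)² × 1.712×10^5 = 1.26661×10^8 km³/s².
The Hohmann ellipse has a_t = (r₁ + r₂)/2 = 7.051×10^5 km.
Circular speed at r = 1.239×10^6 km: v_c = √(μ/r) = 10.111 km/s.
Transfer-orbit speed at the same r (vis-viva, a = a_t): v_t = √[μ(2/r − 1/a_t)] = 4.9821 km/s.
Δv₂ = |v_t − v_c| = |4.9821 − 10.111| = 5.129 km/s.

Δv₂ = 5.129 km/s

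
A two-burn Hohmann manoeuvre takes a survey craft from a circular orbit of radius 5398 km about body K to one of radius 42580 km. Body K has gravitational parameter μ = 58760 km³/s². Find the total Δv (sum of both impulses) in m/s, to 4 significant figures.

Δv = 1714 m/s

The Hohmann ellipse has a_t = (r₁ + r₂)/2 = 23989 km.
At r₁ the circular-orbit speed is v₁ = √(μ/r₁) = 3.2993 km/s.
On the transfer ellipse at r₁, vis-viva gives v_p = √[μ(2/r₁ − 1/a_t)] = 4.3956 km/s.
First burn Δv₁ = |v_p − v₁| = 1.0963 km/s.
At r₂, v₂ = √(μ/r₂) = 1.17473 km/s.
Transfer-orbit speed at r₂: v_a = √[μ(2/r₂ − 1/a_t)] = 0.557248 km/s.
Second burn Δv₂ = |v₂ − v_a| = 0.61748 km/s.
Δv = Δv₁ + Δv₂ = 1.0963 + 0.61748 = 1.714 km/s.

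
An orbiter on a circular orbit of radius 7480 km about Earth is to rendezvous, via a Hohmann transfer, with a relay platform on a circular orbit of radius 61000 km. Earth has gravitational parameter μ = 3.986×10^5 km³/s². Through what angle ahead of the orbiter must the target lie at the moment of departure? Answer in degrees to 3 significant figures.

Semi-major axis of the transfer orbit: a_t = (7480 + 61000)/2 = 34240 km.
The half-period of the transfer ellipse is t = π√(a_t³/μ) = 31527 s.
The target's mean motion on its circular orbit is ω₂ = √(μ/r₂³) = 4.1906×10^-5 rad/s.
Angle swept by the target during transfer: ω₂·t = 1.3212 rad = 75.70°.
The orbiter traverses 180° on the transfer ellipse, so the target must lead by 180° − 75.70° = 104°.

φ = 104°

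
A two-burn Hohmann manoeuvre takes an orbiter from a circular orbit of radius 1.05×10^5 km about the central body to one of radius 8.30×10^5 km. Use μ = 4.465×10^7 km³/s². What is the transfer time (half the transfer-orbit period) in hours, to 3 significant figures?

t = 41.7 hours

Semi-major axis of the transfer orbit: a_t = (1.050×10^5 + 8.300×10^5)/2 = 4.675×10^5 km.
By Kepler's third law the transfer-orbit period is T = 2π√(a_t³/μ), so t = T/2 = 1.5028×10^5 s.
Converting: 1.5028×10^5 s ÷ 3600 s/hour = 41.7 hours.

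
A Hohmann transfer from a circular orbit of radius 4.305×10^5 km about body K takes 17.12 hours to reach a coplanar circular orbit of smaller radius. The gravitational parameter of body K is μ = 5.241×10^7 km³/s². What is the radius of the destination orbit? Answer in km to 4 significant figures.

r₂ = 1.139×10^5 km

Transfer time t = 17.12 hours = 61632 s, and t = π√(a_t³/μ).
So a_t = (μ t²/π²)^(1/3) = (5.241×10^7 × (61632)² / π²)^(1/3) = 2.7221×10^5 km.
Since a_t = (r₁ + r₂)/2, r₂ = 2a_t − r₁ = 2×2.7221×10^5 − 4.305×10^5 = 1.1392×10^5 km.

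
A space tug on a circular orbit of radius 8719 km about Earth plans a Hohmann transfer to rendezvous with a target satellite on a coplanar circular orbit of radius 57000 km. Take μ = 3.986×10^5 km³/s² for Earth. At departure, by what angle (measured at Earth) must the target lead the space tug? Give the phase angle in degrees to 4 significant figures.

Semi-major axis of the transfer orbit: a_t = (8719 + 57000)/2 = 32859.5 km.
Transfer time t = π√(a_t³/μ) = 29640 s.
Target angular speed ω₂ = √(μ/r₂³) = 4.6393×10^-5 rad/s.
Angle swept by the target during transfer: ω₂·t = 1.3751 rad = 78.79°.
The space tug traverses 180° on the transfer ellipse, so the target must lead by 180° − 78.79° = 101.2°.

φ = 101.2°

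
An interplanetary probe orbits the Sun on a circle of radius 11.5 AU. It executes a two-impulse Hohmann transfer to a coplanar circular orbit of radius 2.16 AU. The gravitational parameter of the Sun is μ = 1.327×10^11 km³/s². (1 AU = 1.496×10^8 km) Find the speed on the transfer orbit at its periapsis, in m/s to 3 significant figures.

v = 26300 m/s

In km: r₁ = 11.5 × 1.496×10^8 = 1.7204×10^9 km; r₂ = 2.16 × 1.496×10^8 = 3.23136×10^8 km.
Semi-major axis of the transfer orbit: a_t = (1.7204×10^9 + 3.23136×10^8)/2 = 1.021768×10^9 km.
The periapsis of the transfer ellipse is at r = 3.23136×10^8 km.
Vis-viva: v = √[μ(2/r − 1/a_t)] = √[1.327×10^11 × (2/3.23136×10^8 − 1/1.021768×10^9)] = 26.30 km/s.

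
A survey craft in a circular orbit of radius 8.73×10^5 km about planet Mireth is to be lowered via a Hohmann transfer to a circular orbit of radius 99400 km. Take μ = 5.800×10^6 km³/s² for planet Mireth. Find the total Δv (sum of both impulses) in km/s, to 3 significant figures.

Transfer-ellipse semi-major axis a_t = (r₁ + r₂)/2 = (8.730×10^5 + 99400)/2 = 4.862×10^5 km.
At r₁ the circular-orbit speed is v₁ = √(μ/r₁) = 2.5775 km/s.
Transfer-orbit speed at r₁ (v² = μ(2/r − 1/a)): v_a = √[μ(2/r₁ − 1/a_t)] = 1.1654 km/s.
First burn Δv₁ = |v_a − v₁| = 1.412 km/s.
Circular speed at r₂: v₂ = √(μ/r₂) = 7.6387 km/s.
Transfer-orbit speed at r₂: v_p = √[μ(2/r₂ − 1/a_t)] = 10.236 km/s.
Second burn Δv₂ = |v₂ − v_p| = 2.597 km/s.
Δv = Δv₁ + Δv₂ = 1.412 + 2.597 = 4.009 km/s.

Δv = 4.01 km/s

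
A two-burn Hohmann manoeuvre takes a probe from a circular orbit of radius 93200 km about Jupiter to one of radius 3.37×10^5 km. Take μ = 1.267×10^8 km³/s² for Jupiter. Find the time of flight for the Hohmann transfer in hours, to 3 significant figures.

The Hohmann ellipse has a_t = (r₁ + r₂)/2 = 2.151×10^5 km.
Transfer time t = π√(a_t³/μ) = π√((2.151×10^5)³ / 1.267×10^8) = 27840 s.
Converting: 27840 s ÷ 3600 s/hour = 7.73 hours.

t = 7.73 hours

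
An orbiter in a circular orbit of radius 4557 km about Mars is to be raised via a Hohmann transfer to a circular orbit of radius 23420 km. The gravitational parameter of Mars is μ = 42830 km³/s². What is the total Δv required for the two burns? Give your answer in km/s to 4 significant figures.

Δv = 1.482 km/s

The Hohmann ellipse has a_t = (r₁ + r₂)/2 = 13988.5 km.
At r₁ the circular-orbit speed is v₁ = √(μ/r₁) = 3.0657 km/s.
Transfer-orbit speed at r₁ (v² = μ(2/r − 1/a)): v_p = √[μ(2/r₁ − 1/a_t)] = 3.9668 km/s.
First burn Δv₁ = |v_p − v₁| = 0.9011 km/s.
Circular speed at r₂: v₂ = √(μ/r₂) = 1.35232 km/s.
Transfer-orbit speed at r₂: v_a = √[μ(2/r₂ − 1/a_t)] = 0.771853 km/s.
Second burn Δv₂ = |v₂ − v_a| = 0.5805 km/s.
Total Δv = Δv₁ + Δv₂ = 1.482 km/s.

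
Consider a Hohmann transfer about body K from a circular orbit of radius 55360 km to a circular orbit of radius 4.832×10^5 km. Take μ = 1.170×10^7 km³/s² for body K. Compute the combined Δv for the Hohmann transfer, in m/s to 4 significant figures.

Δv = 7626 m/s

Semi-major axis of the transfer orbit: a_t = (55360 + 4.832×10^5)/2 = 2.6928×10^5 km.
Circular speed at r₁: v₁ = √(μ/r₁) = √(1.170×10^7/55360) = 14.538 km/s.
Transfer-orbit speed at r₁ (v² = μ(2/r − 1/a)): v_p = √[μ(2/r₁ − 1/a_t)] = 19.474 km/s.
First burn Δv₁ = |v_p − v₁| = 4.936 km/s.
At r₂, v₂ = √(μ/r₂) = 4.921 km/s.
Transfer-orbit speed at r₂: v_a = √[μ(2/r₂ − 1/a_t)] = 2.231 km/s.
Second burn Δv₂ = |v₂ − v_a| = 2.690 km/s.
Total Δv = Δv₁ + Δv₂ = 7.626 km/s.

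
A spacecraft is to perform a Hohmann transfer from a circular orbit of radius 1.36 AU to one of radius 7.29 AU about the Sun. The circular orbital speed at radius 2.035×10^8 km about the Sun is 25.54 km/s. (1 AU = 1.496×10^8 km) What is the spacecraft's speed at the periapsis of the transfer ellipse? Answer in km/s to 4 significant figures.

From the circular-orbit relation v² = μ/r at r = 2.035×10^8 km: μ = v²r = (25.54)² × 2.035×10^8 = 1.32741×10^11 km³/s².
In km: r₁ = 1.36 × 1.496×10^8 = 2.03456×10^8 km; r₂ = 7.29 × 1.496×10^8 = 1.090584×10^9 km.
Semi-major axis of the transfer orbit: a_t = (2.03456×10^8 + 1.090584×10^9)/2 = 6.4702×10^8 km.
The periapsis of the transfer ellipse is at r = 2.03456×10^8 km.
From the vis-viva equation, v = √[μ(2/r − 1/a_t)] = 33.16 km/s.

v = 33.16 km/s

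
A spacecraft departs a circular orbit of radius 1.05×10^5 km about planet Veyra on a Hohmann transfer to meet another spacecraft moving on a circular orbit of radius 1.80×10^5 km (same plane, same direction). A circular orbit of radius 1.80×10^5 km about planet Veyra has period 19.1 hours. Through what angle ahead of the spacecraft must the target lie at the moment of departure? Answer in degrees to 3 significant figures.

φ = 53.2°

From Kepler's third law T² = 4π²r³/μ at r = 1.80×10^5 km, T = 19.1 hours = 19.1 × 3600 s = 68760 s: μ = 4π²r³/T² = 4.86974×10^7 km³/s².
Transfer-ellipse semi-major axis a_t = (r₁ + r₂)/2 = (1.050×10^5 + 1.800×10^5)/2 = 1.425×10^5 km.
Transfer time t = π√(a_t³/μ) = 24220 s.
The target's mean motion on its circular orbit is ω₂ = √(μ/r₂³) = 9.138×10^-5 rad/s.
Angle swept by the target during transfer: ω₂·t = 2.213 rad = 126.8°.
The spacecraft traverses 180° on the transfer ellipse, so the target must lead by 180° − 126.8° = 53.2°.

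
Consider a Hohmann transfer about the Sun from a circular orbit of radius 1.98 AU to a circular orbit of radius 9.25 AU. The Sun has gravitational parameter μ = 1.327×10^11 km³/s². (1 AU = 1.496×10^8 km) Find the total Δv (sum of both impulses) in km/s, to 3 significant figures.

In km: r₁ = 1.98 × 1.496×10^8 = 2.96208×10^8 km; r₂ = 9.25 × 1.496×10^8 = 1.3838×10^9 km.
The Hohmann ellipse has a_t = (r₁ + r₂)/2 = 8.40004×10^8 km.
Circular speed at r₁: v₁ = √(μ/r₁) = √(1.327×10^11/2.96208×10^8) = 21.16592 km/s.
Transfer-orbit speed at r₁ (vis-viva): v_p = √[μ(2/r₁ − 1/a_t)] = 27.16646 km/s.
First burn Δv₁ = |v_p − v₁| = 6.0005 km/s.
At r₂, v₂ = √(μ/r₂) = 9.7926 km/s.
Transfer-orbit speed at r₂: v_a = √[μ(2/r₂ − 1/a_t)] = 5.8151 km/s.
Second burn Δv₂ = |v₂ − v_a| = 3.9775 km/s.
Δv = Δv₁ + Δv₂ = 6.0005 + 3.9775 = 9.978 km/s.

Δv = 9.98 km/s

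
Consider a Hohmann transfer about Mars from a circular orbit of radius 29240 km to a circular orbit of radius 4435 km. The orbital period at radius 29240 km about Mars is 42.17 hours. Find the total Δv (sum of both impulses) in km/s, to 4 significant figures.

From Kepler's third law T² = 4π²r³/μ at r = 29240 km, T = 42.17 hours = 42.17 × 3600 s = 1.51812×10^5 s: μ = 4π²r³/T² = 42823.3 km³/s².
Transfer-ellipse semi-major axis a_t = (r₁ + r₂)/2 = (29240 + 4435)/2 = 16837.5 km.
Circular speed at r₁: v₁ = √(μ/r₁) = √(42823.3/29240) = 1.2102 km/s.
On the transfer ellipse at r₁, vis-viva gives v_a = √[μ(2/r₁ − 1/a_t)] = 0.62110 km/s.
First burn Δv₁ = |v_a − v₁| = 0.5891 km/s.
At r₂, v₂ = √(μ/r₂) = 3.1074 km/s.
Transfer-orbit speed at r₂: v_p = √[μ(2/r₂ − 1/a_t)] = 4.0949 km/s.
Second burn Δv₂ = |v₂ − v_p| = 0.9875 km/s.
Total Δv = Δv₁ + Δv₂ = 1.577 km/s.

Δv = 1.577 km/s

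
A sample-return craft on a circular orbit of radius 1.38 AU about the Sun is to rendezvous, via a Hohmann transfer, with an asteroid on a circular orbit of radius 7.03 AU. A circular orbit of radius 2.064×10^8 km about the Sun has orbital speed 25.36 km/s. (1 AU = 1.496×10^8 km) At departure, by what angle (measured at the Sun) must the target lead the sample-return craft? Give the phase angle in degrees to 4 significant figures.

φ = 96.73°

From the circular-orbit relation v² = μ/r at r = 2.064×10^8 km: μ = v²r = (25.36)² × 2.064×10^8 = 1.32742×10^11 km³/s².
In km: r₁ = 1.38 × 1.496×10^8 = 2.06448×10^8 km; r₂ = 7.03 × 1.496×10^8 = 1.051688×10^9 km.
Transfer-ellipse semi-major axis a_t = (r₁ + r₂)/2 = (2.06448×10^8 + 1.051688×10^9)/2 = 6.29068×10^8 km.
The half-period of the transfer ellipse is t = π√(a_t³/μ) = 1.36048×10^8 s.
The target's mean motion on its circular orbit is ω₂ = √(μ/r₂³) = 1.06825×10^-8 rad/s.
Angle swept by the target during transfer: ω₂·t = 1.4533 rad = 83.27°.
Arrival is 180° from departure on the ellipse, so φ = 180° − 83.27° = 96.73°.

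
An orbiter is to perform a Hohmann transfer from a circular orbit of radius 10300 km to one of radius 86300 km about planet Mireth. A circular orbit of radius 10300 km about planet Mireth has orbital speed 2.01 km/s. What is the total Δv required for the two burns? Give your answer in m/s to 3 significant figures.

From the circular-orbit relation v² = μ/r at r = 10300 km: μ = v²r = (2.01)² × 10300 = 41613.0 km³/s².
Semi-major axis of the transfer orbit: a_t = (10300 + 86300)/2 = 48300 km.
At r₁ the circular-orbit speed is v₁ = √(μ/r₁) = 2.01000 km/s.
On the transfer ellipse at r₁, vis-viva gives v_p = √[μ(2/r₁ − 1/a_t)] = 2.68675 km/s.
First burn Δv₁ = |v_p − v₁| = 0.67675 km/s.
At r₂, v₂ = √(μ/r₂) = 0.69440 km/s.
Transfer-orbit speed at r₂: v_a = √[μ(2/r₂ − 1/a_t)] = 0.32067 km/s.
Second burn Δv₂ = |v₂ − v_a| = 0.37373 km/s.
Total Δv = Δv₁ + Δv₂ = 1.050 km/s.

Δv = 1050 m/s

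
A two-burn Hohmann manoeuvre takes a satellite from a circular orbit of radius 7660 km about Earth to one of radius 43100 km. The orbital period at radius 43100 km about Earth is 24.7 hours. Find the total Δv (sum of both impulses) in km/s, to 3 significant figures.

Δv = 3.56 km/s

From Kepler's third law T² = 4π²r³/μ at r = 43100 km, T = 24.7 hours = 24.7 × 3600 s = 88920 s: μ = 4π²r³/T² = 3.99754×10^5 km³/s².
Semi-major axis of the transfer orbit: a_t = (7660 + 43100)/2 = 25380 km.
Circular speed at r₁: v₁ = √(μ/r₁) = √(3.99754×10^5/7660) = 7.224 km/s.
Transfer-orbit speed at r₁ (vis-viva): v_p = √[μ(2/r₁ − 1/a_t)] = 9.414 km/s.
First burn Δv₁ = |v_p − v₁| = 2.190 km/s.
Circular speed at r₂: v₂ = √(μ/r₂) = 3.045 km/s.
Transfer-orbit speed at r₂: v_a = √[μ(2/r₂ − 1/a_t)] = 1.673 km/s.
Second burn Δv₂ = |v₂ − v_a| = 1.372 km/s.
Total Δv = Δv₁ + Δv₂ = 3.562 km/s.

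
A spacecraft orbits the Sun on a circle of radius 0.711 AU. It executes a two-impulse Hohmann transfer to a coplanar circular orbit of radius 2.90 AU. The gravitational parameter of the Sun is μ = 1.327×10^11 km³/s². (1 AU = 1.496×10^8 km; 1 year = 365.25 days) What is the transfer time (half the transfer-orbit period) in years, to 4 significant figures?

t = 1.213 years

In km: r₁ = 0.711 × 1.496×10^8 = 1.063656×10^8 km; r₂ = 2.90 × 1.496×10^8 = 4.3384×10^8 km.
Transfer-ellipse semi-major axis a_t = (r₁ + r₂)/2 = (1.063656×10^8 + 4.3384×10^8)/2 = 2.701028×10^8 km.
By Kepler's third law the transfer-orbit period is T = 2π√(a_t³/μ), so t = T/2 = 3.828×10^7 s.
Converting: 3.828×10^7 s ÷ 3.15576×10^7 s/year (365.25 × 86400) = 1.213 years.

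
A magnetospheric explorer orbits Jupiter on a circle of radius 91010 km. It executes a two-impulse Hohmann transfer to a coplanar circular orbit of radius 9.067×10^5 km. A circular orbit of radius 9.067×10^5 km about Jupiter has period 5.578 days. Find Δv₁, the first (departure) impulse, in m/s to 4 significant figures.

Δv₁ = 12990 m/s

From Kepler's third law T² = 4π²r³/μ at r = 9.067×10^5 km, T = 5.578 days = 5.578 × 86400 s = 4.819392×10^5 s: μ = 4π²r³/T² = 1.26697×10^8 km³/s².
Semi-major axis of the transfer orbit: a_t = (91010 + 9.067×10^5)/2 = 4.98855×10^5 km.
Circular speed at r = 91010 km: v_c = √(μ/r) = 37.31 km/s.
Transfer-orbit speed at the same r (vis-viva, a = a_t): v_t = √[μ(2/r − 1/a_t)] = 50.30 km/s.
Δv₁ = |v_t − v_c| = |50.30 − 37.31| = 12.99 km/s.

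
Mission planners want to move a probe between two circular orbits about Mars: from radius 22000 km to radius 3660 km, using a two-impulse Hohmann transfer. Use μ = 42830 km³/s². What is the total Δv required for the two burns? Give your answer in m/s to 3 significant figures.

Transfer-ellipse semi-major axis a_t = (r₁ + r₂)/2 = (22000 + 3660)/2 = 12830 km.
Circular speed at r₁: v₁ = √(μ/r₁) = √(42830/22000) = 1.3953 km/s.
Transfer-orbit speed at r₁ (vis-viva): v_a = √[μ(2/r₁ − 1/a_t)] = 0.74523 km/s.
First burn Δv₁ = |v_a − v₁| = 0.6501 km/s.
Circular speed at r₂: v₂ = √(μ/r₂) = 3.421 km/s.
Transfer-orbit speed at r₂: v_p = √[μ(2/r₂ − 1/a_t)] = 4.480 km/s.
Second burn Δv₂ = |v₂ − v_p| = 1.059 km/s.
Δv = Δv₁ + Δv₂ = 0.6501 + 1.059 = 1.709 km/s.

Δv = 1710 m/s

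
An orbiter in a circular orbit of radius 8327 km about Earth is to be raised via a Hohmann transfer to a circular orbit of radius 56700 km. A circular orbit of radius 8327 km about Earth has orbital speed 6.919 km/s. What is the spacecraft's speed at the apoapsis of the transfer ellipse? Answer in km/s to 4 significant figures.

v = 1.342 km/s

From the circular-orbit relation v² = μ/r at r = 8327 km: μ = v²r = (6.919)² × 8327 = 3.98635×10^5 km³/s².
The Hohmann ellipse has a_t = (r₁ + r₂)/2 = 32513.5 km.
At apoapsis, r = 56700 km.
From the vis-viva equation, v = √[μ(2/r − 1/a_t)] = 1.342 km/s.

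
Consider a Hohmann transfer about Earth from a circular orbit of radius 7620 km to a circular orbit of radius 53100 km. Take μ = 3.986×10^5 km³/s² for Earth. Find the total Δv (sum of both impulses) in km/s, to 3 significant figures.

The Hohmann ellipse has a_t = (r₁ + r₂)/2 = 30360 km.
Circular speed at r₁: v₁ = √(μ/r₁) = √(3.986×10^5/7620) = 7.2325 km/s.
On the transfer ellipse at r₁, vis-viva gives v_p = √[μ(2/r₁ − 1/a_t)] = 9.5651 km/s.
First burn Δv₁ = |v_p − v₁| = 2.333 km/s.
Circular speed at r₂: v₂ = √(μ/r₂) = 2.740 km/s.
Transfer-orbit speed at r₂: v_a = √[μ(2/r₂ − 1/a_t)] = 1.373 km/s.
Second burn Δv₂ = |v₂ − v_a| = 1.367 km/s.
Total Δv = Δv₁ + Δv₂ = 3.700 km/s.

Δv = 3.70 km/s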